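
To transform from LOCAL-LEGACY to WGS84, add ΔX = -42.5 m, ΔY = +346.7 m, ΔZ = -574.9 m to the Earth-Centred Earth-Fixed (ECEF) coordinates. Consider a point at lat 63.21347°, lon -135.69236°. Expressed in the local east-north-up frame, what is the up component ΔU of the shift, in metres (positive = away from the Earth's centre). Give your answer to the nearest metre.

At φ = 63.21347°, λ = -135.69236°: sin φ = 0.892692, cos φ = 0.450668, sin λ = -0.698511, cos λ = -0.715600.
ΔU = cos φ cos λ·ΔX + cos φ sin λ·ΔY + sin φ·ΔZ = (0.450668)(-0.715600)(-42.5) + (0.450668)(-0.698511)(346.7) + (0.892692)(-574.9) = -608.64 m.

ΔU = -609 m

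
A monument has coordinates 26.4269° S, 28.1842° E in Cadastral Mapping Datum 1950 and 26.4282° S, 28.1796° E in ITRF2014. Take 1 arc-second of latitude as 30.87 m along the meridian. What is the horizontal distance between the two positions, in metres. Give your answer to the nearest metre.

480 m

Δφ = -26.4282° − -26.4269° = -0.0013°; Δλ = 28.1796° − 28.1842° = -0.0046°.
1° of latitude = 3600 × 30.87 = 111132 m.
ΔN = Δφ × 111132 = -144.5 m; ΔE = Δλ × 111132 × cos(-26.4269°) = -0.0046 × 111132 × 0.895503 = -457.8 m.
Distance = √(ΔE² + ΔN²) = √((-457.8)² + (-144.5)²) = 480.0 m.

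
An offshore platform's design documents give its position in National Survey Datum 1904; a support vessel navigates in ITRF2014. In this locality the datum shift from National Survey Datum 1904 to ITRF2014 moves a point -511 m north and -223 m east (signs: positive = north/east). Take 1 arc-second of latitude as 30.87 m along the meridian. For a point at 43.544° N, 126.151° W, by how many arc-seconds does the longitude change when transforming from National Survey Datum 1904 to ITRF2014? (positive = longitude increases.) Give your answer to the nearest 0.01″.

Δλ = -9.97″

At latitude 43.544°, cos φ = 0.724846.
1″ of longitude at this latitude = 30.87 × cos φ = 22.3760 m, so Δλ = -223.0 / 22.3760 = -9.966″.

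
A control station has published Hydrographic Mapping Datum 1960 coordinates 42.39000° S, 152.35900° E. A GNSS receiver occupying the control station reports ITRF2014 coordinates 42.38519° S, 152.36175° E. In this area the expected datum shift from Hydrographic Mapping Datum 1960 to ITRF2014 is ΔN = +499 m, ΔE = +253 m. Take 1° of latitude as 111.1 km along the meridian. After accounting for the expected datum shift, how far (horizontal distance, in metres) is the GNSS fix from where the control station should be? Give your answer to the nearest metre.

Observed coordinate differences: Δφ = +0.00481°, Δλ = +0.00275°.
Converting to metres (1° lat = 111100 m, cos φ = 0.738573): observed ΔN = 534.4 m, observed ΔE = 225.7 m.
Subtracting the expected shift leaves a residual of 534.4 − (499) = 35.4 m north and 225.7 − (253) = -27.3 m east.
Residual distance = √(35.4² + (-27.3)²) = 44.7 m.

45 m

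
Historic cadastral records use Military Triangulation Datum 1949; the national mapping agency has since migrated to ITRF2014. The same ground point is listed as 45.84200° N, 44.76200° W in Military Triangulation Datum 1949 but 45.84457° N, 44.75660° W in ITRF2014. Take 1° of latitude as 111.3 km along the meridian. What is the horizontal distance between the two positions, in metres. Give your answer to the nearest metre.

507 m

Δφ = 45.84457° − 45.84200° = +0.00257°; Δλ = -44.75660° − -44.76200° = +0.00540°.
ΔN = Δφ × 111300 = 286.0 m; ΔE = Δλ × 111300 × cos(45.84200°) = +0.00540 × 111300 × 0.696639 = 418.7 m.
Distance = √(ΔE² + ΔN²) = √(418.7² + 286.0²) = 507.1 m.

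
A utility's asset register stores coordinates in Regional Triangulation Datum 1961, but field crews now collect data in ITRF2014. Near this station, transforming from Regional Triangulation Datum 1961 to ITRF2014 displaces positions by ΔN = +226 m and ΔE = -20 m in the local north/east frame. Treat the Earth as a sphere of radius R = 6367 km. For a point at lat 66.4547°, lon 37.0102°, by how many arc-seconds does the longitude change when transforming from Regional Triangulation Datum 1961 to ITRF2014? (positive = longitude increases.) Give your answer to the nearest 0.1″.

At latitude 66.4547°, cos φ = 0.399474.
One radian of longitude at latitude φ spans R cos φ, so Δλ = ΔE / (R cos φ) = -20.0 / (6367000 × 0.399474) = -7.8633e-06 rad = -1.622″.

Δλ = -1.6″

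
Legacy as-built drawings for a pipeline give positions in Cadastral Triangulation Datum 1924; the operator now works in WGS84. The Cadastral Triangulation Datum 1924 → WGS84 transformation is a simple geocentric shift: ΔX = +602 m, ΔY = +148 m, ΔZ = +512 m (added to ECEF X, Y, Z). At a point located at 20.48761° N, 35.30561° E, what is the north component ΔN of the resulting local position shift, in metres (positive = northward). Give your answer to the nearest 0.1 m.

The local north axis is (−sin φ cos λ, −sin φ sin λ, cos φ), giving ΔN = -171.951 − 29.938 + 479.615 = 277.73 m.

ΔN = 277.7 m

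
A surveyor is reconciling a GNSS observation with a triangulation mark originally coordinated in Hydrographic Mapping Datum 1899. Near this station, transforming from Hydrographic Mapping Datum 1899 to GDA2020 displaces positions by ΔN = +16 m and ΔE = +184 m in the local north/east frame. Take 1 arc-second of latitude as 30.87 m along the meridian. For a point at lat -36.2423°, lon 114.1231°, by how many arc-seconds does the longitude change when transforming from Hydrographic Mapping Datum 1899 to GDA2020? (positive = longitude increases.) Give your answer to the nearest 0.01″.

At latitude -36.2423°, cos φ = 0.806524.
1″ of longitude at this latitude = 30.87 × cos φ = 24.8974 m, so Δλ = 184.0 / 24.8974 = 7.390″.

Δλ = 7.39″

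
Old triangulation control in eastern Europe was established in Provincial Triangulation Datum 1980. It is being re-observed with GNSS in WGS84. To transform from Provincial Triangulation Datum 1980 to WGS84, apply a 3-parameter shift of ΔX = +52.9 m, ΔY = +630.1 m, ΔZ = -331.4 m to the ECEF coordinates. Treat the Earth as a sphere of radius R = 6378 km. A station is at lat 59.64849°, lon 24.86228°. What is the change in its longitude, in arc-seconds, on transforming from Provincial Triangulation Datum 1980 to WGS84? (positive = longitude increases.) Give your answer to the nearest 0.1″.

Δλ = 35.2″

sin φ = 0.862942, cos φ = 0.505304, sin λ = 0.420439, cos λ = 0.907321.
East component: ΔE = −sin λ·ΔX + cos λ·ΔY = −(0.420439)(52.9) + (0.907321)(630.1) = 549.46 m.
1° of latitude spans πR/180 = 111317 m; at latitude φ, 1° of longitude spans that × cos φ = 56248.9 m, so Δλ = 549.46 / 56248.9 × 3600 = 35.166″.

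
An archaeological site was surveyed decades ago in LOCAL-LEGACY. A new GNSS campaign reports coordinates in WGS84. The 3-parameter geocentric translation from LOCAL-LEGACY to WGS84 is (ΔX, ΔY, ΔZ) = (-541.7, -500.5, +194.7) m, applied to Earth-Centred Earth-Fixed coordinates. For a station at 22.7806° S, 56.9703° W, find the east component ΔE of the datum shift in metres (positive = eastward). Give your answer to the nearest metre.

ΔE = -727 m

At φ = -22.7806°, λ = -56.9703°: sin φ = -0.387203, cos φ = 0.921994, sin λ = -0.838388, cos λ = 0.545074.
ΔE = −sin λ·ΔX + cos λ·ΔY = −(-0.838388)·(-541.7) + (0.545074)·(-500.5) = -726.96 m.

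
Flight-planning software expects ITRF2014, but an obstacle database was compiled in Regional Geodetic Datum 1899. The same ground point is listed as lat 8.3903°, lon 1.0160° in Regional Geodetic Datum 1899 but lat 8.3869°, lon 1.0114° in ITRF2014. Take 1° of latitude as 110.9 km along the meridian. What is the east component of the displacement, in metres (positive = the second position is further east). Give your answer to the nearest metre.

ΔE = -505 m

Δφ = 8.3869° − 8.3903° = -0.0034°; Δλ = 1.0114° − 1.0160° = -0.0046°.
ΔN = Δφ × 110900 = -377.1 m; ΔE = Δλ × 110900 × cos(8.3903°) = -0.0046 × 110900 × 0.989297 = -504.7 m.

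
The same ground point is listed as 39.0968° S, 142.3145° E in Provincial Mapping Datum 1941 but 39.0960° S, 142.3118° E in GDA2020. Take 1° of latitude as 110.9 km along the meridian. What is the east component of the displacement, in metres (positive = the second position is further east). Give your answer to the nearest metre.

ΔE = -232 m

Δφ = -39.0960° − -39.0968° = +0.0008°; Δλ = 142.3118° − 142.3145° = -0.0027°.
ΔN = Δφ × 110900 = 88.7 m; ΔE = Δλ × 110900 × cos(-39.0968°) = -0.0027 × 110900 × 0.776082 = -232.4 m.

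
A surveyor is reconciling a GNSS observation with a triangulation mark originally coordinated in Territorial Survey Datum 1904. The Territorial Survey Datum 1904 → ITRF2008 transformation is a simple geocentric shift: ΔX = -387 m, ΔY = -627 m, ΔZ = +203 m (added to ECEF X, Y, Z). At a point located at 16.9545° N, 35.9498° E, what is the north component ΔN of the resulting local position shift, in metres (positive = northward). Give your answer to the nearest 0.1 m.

At φ = 16.9545°, λ = 35.9498°: sin φ = 0.291612, cos φ = 0.956537, sin λ = 0.587076, cos λ = 0.809532.
ΔN = −sin φ cos λ·ΔX − sin φ sin λ·ΔY + cos φ·ΔZ = −(0.291612)(0.809532)(-387) − (0.291612)(0.587076)(-627) + (0.956537)(203) = 392.88 m.

ΔN = 392.9 m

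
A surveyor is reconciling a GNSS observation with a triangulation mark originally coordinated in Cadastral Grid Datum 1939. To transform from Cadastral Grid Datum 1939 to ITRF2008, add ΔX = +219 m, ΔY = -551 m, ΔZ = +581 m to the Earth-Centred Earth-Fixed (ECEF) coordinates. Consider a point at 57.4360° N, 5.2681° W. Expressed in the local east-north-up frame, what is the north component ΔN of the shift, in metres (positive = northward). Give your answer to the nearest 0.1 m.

ΔN = 86.3 m

At φ = 57.4360°, λ = -5.2681°: sin φ = 0.842791, cos φ = 0.538241, sin λ = -0.091816, cos λ = 0.995776.
ΔN = −sin φ cos λ·ΔX − sin φ sin λ·ΔY + cos φ·ΔZ = −(0.842791)(0.995776)(219) − (0.842791)(-0.091816)(-551) + (0.538241)(581) = 86.29 m.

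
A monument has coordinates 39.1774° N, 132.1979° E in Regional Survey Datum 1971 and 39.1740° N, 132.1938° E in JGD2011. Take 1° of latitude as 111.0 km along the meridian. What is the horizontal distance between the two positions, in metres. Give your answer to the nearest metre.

517 m

Δφ = 39.1740° − 39.1774° = -0.0034°; Δλ = 132.1938° − 132.1979° = -0.0041°.
ΔN = Δφ × 111000 = -377.4 m; ΔE = Δλ × 111000 × cos(39.1774°) = -0.0041 × 111000 × 0.775194 = -352.8 m.
Distance = √(ΔE² + ΔN²) = √((-352.8)² + (-377.4)²) = 516.6 m.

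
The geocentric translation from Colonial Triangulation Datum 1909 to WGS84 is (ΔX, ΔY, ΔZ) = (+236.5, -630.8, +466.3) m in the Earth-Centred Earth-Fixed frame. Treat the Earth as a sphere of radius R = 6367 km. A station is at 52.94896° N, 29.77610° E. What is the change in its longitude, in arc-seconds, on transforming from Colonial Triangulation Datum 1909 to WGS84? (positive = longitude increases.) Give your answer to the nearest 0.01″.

sin φ = 0.798099, cos φ = 0.602526, sin λ = 0.496612, cos λ = 0.867973.
East component: ΔE = −sin λ·ΔX + cos λ·ΔY = −(0.496612)(236.5) + (0.867973)(-630.8) = -664.97 m.
1° of latitude spans πR/180 = 111125 m; at latitude φ, 1° of longitude spans that × cos φ = 66955.8 m, so Δλ = -664.97 / 66955.8 × 3600 = -35.753″.

Δλ = -35.75″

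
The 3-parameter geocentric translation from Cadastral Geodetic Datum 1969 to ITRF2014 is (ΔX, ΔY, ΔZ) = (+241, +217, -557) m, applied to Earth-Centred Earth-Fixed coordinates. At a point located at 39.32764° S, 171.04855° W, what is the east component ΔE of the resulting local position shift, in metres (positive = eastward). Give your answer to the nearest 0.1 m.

ΔE = -176.9 m

The local east axis at (φ, λ) is (−sin λ, cos λ, 0), so ΔE = −sin(-171.04855°)·241 + cos(-171.04855°)·217 = -176.86 m.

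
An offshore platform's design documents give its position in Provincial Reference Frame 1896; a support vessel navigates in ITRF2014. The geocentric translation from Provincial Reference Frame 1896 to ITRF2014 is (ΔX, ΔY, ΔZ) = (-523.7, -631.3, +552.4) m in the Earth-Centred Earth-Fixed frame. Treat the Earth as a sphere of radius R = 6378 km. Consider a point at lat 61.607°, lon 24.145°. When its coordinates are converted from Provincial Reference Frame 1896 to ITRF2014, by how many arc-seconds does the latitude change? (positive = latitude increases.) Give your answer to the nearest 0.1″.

Δφ = 29.4″

sin φ = 0.879707, cos φ = 0.475517, sin λ = 0.409047, cos λ = 0.912513.
North component: ΔN = −sin φ cos λ·ΔX − sin φ sin λ·ΔY + cos φ·ΔZ = −(0.879707)(0.912513)(-523.7) − (0.879707)(0.409047)(-631.3) + (0.475517)(552.4) = 910.24 m.
1° of latitude spans πR/180 = 111317 m, so Δφ = 910.24 / 111317 × 3600 = 29.437″.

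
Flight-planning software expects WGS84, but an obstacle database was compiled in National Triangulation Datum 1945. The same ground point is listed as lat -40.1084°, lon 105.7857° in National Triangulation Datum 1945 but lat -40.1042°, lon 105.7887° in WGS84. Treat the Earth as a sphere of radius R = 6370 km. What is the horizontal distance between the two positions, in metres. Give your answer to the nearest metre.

Δφ = -40.1042° − -40.1084° = +0.0042°; Δλ = 105.7887° − 105.7857° = +0.0030°.
1° along a meridian = πR/180 = 111177 m.
ΔN = Δφ × 111177 = 466.9 m; ΔE = Δλ × 111177 × cos(-40.1084°) = +0.0030 × 111177 × 0.764827 = 255.1 m.
Distance = √(ΔE² + ΔN²) = √(255.1² + 466.9²) = 532.1 m.

532 m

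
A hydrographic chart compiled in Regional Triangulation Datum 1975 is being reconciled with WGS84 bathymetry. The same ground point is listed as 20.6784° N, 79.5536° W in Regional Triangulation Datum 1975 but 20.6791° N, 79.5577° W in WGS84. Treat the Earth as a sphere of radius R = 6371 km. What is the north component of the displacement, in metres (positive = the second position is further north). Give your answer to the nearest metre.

ΔN = 78 m

Δφ = 20.6791° − 20.6784° = +0.0007°; Δλ = -79.5577° − -79.5536° = -0.0041°.
1° along a meridian = πR/180 = 111195 m.
ΔN = Δφ × 111195 = 77.8 m; ΔE = Δλ × 111195 × cos(20.6784°) = -0.0041 × 111195 × 0.935577 = -426.5 m.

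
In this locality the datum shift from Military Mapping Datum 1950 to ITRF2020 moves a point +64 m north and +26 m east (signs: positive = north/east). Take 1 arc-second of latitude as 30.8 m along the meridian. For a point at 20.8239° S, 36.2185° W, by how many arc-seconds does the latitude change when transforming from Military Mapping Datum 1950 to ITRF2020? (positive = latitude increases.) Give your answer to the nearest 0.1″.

Δφ = 2.1″

1″ of latitude = 30.80 m, so Δφ = 64.0 / 30.80 = 2.078″.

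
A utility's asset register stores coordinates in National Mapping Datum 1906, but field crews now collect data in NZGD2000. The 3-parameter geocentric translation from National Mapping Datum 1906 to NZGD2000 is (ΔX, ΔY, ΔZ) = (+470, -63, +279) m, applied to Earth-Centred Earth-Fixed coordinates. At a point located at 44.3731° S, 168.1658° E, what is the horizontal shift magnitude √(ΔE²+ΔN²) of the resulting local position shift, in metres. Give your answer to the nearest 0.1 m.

At φ = -44.3731°, λ = 168.1658°: sin φ = -0.699328, cos φ = 0.714801, sin λ = 0.205080, cos λ = -0.978745.
ΔE = −sin λ·ΔX + cos λ·ΔY = −(0.205080)·(470) + (-0.978745)·(-63) = -34.73 m.
ΔN = −sin φ cos λ·ΔX − sin φ sin λ·ΔY + cos φ·ΔZ = −(-0.699328)(-0.978745)(470) − (-0.699328)(0.205080)(-63) + (0.714801)(279) = -131.30 m.
Horizontal magnitude = √(ΔE² + ΔN²) = √((-34.73)² + (-131.30)²) = 135.82 m.

135.8 m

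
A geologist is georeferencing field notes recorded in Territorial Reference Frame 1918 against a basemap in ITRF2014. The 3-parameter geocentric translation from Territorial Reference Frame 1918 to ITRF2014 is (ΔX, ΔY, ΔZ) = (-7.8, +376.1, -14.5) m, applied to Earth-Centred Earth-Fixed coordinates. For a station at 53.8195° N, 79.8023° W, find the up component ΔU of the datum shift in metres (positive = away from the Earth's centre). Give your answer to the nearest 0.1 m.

At φ = 53.8195°, λ = -79.8023°: sin φ = 0.807161, cos φ = 0.590331, sin λ = -0.984203, cos λ = 0.177045.
ΔU = cos φ cos λ·ΔX + cos φ sin λ·ΔY + sin φ·ΔZ = (0.590331)(0.177045)(-7.8) + (0.590331)(-0.984203)(376.1) + (0.807161)(-14.5) = -231.04 m.

ΔU = -231.0 m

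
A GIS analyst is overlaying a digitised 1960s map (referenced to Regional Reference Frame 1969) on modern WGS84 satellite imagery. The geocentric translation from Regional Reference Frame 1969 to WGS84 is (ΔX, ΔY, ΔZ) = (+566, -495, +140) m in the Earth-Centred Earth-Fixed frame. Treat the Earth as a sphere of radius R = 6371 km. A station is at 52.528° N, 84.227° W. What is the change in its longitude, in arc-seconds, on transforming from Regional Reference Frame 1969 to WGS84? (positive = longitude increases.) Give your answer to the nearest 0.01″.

Δλ = 27.32″

sin φ = 0.793651, cos φ = 0.608374, sin λ = -0.994928, cos λ = 0.100587.
East component: ΔE = −sin λ·ΔX + cos λ·ΔY = −(-0.994928)(566) + (0.100587)(-495) = 513.34 m.
1° of latitude spans πR/180 = 111195 m; at latitude φ, 1° of longitude spans that × cos φ = 67648.1 m, so Δλ = 513.34 / 67648.1 × 3600 = 27.318″.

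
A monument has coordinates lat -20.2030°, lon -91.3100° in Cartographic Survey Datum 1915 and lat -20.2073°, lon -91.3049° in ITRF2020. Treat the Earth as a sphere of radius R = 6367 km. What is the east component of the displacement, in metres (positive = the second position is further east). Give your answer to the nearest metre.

Δφ = -20.2073° − -20.2030° = -0.0043°; Δλ = -91.3049° − -91.3100° = +0.0051°.
1° along a meridian = πR/180 = 111125 m.
ΔN = Δφ × 111125 = -477.8 m; ΔE = Δλ × 111125 × cos(-20.2030°) = +0.0051 × 111125 × 0.938475 = 531.9 m.

ΔE = 532 m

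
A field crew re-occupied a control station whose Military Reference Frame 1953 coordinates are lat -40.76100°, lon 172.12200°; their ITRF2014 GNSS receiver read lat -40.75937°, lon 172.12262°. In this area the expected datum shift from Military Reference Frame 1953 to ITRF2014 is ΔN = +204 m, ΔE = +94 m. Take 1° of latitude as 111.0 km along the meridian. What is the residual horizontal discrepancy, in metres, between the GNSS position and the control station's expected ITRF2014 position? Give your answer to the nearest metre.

Observed coordinate differences: Δφ = +0.00163°, Δλ = +0.00062°.
Converting to metres (1° lat = 111000 m, cos φ = 0.757440): observed ΔN = 180.9 m, observed ΔE = 52.1 m.
Subtracting the expected shift leaves a residual of 180.9 − (204) = -23.1 m north and 52.1 − (94) = -41.9 m east.
Residual distance = √((-23.1)² + (-41.9)²) = 47.8 m.

48 m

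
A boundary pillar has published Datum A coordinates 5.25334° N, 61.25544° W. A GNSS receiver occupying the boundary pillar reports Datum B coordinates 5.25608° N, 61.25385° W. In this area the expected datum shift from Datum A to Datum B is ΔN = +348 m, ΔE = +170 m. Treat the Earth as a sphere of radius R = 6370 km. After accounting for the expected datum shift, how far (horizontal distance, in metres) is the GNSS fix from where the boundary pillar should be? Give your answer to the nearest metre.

Observed coordinate differences: Δφ = +0.00274°, Δλ = +0.00159°.
Converting to metres (1° lat = 111177 m, cos φ = 0.995800): observed ΔN = 304.6 m, observed ΔE = 176.0 m.
Subtracting the expected shift leaves a residual of 304.6 − (348) = -43.4 m north and 176.0 − (170) = 6.0 m east.
Residual distance = √((-43.4)² + 6.0²) = 43.8 m.

44 m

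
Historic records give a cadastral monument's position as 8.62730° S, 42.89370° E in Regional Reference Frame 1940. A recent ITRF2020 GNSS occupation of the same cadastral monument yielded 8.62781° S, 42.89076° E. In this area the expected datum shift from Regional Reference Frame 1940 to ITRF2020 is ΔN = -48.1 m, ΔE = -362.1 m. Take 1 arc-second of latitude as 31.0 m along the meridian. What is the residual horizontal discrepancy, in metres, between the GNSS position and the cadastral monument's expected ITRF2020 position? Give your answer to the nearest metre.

Observed coordinate differences: Δφ = -0.00051°, Δλ = -0.00294°.
Converting to metres (1° lat = 111600 m, cos φ = 0.988685): observed ΔN = -56.9 m, observed ΔE = -324.4 m.
Subtracting the expected shift leaves a residual of -56.9 − (-48.1) = -8.8 m north and -324.4 − (-362.1) = 37.7 m east.
Residual distance = √((-8.8)² + 37.7²) = 38.7 m.

39 m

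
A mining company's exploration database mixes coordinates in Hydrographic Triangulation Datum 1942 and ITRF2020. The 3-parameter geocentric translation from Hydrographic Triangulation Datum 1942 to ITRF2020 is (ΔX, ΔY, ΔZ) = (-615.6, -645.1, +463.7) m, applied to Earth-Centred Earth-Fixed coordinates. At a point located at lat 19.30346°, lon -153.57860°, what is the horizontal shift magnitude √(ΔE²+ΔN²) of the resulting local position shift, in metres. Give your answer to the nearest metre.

344 m

The local east axis at (φ, λ) is (−sin λ, cos λ, 0), so ΔE = −sin(-153.57860°)·(-615.6) + cos(-153.57860°)·(-645.1) = 303.79 m.
The local north axis is (−sin φ cos λ, −sin φ sin λ, cos φ), giving ΔN = -182.243 − 94.891 + 437.631 = 160.50 m.
Horizontal magnitude = √(ΔE² + ΔN²) = √(303.79² + 160.50²) = 343.58 m.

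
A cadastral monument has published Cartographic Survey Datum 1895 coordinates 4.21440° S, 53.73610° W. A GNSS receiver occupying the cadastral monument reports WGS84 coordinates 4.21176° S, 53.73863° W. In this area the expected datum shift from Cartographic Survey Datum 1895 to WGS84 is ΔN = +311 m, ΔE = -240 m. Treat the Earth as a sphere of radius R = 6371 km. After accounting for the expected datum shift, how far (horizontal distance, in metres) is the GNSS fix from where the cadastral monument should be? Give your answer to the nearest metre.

44 m

Observed coordinate differences: Δφ = +0.00264°, Δλ = -0.00253°.
Converting to metres (1° lat = 111195 m, cos φ = 0.997296): observed ΔN = 293.6 m, observed ΔE = -280.6 m.
Subtracting the expected shift leaves a residual of 293.6 − (311) = -17.4 m north and -280.6 − (-240) = -40.6 m east.
Residual distance = √((-17.4)² + (-40.6)²) = 44.2 m.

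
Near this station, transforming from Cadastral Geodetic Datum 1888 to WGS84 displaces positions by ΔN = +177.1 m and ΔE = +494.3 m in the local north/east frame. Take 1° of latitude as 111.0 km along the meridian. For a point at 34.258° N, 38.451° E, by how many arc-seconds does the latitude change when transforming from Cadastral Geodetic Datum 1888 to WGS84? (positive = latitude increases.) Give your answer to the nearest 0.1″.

Δφ = 5.7″

1° of latitude = 111.0 km, so Δφ = 177.1 / 111000 = 0.0015955° = 5.744″.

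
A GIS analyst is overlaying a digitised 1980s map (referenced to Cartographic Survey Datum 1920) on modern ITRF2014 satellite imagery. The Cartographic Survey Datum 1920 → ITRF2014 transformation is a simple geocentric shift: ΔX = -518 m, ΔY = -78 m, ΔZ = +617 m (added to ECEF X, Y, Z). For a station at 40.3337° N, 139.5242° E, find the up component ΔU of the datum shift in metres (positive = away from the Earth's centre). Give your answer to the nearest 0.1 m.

The local up (radial) axis is (cos φ cos λ, cos φ sin λ, sin φ), giving ΔU = 300.366 − 38.596 + 399.346 = 661.12 m.

ΔU = 661.1 m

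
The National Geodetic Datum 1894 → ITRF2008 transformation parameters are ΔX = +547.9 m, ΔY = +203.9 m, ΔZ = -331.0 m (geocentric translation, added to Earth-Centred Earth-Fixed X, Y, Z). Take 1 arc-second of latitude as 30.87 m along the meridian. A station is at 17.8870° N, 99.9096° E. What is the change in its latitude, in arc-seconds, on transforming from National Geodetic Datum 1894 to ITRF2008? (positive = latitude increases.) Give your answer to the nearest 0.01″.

Δφ = -11.26″

sin φ = 0.307141, cos φ = 0.951664, sin λ = 0.985081, cos λ = -0.172094.
North component: ΔN = −sin φ cos λ·ΔX − sin φ sin λ·ΔY + cos φ·ΔZ = −(0.307141)(-0.172094)(547.9) − (0.307141)(0.985081)(203.9) + (0.951664)(-331.0) = -347.73 m.
1° of latitude spans 3600 × 30.87 = 111132 m, so Δφ = -347.73 / 111132 × 3600 = -11.264″.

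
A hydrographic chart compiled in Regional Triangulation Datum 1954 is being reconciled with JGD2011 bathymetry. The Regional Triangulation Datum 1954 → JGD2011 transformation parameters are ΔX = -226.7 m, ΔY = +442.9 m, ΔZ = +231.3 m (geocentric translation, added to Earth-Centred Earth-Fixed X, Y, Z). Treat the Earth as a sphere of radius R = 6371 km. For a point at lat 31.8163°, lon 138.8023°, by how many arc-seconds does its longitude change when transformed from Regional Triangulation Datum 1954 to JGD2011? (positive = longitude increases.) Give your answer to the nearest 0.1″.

Δλ = -7.0″

sin φ = 0.527198, cos φ = 0.849743, sin λ = 0.658659, cos λ = -0.752441.
East component: ΔE = −sin λ·ΔX + cos λ·ΔY = −(0.658659)(-226.7) + (-0.752441)(442.9) = -183.94 m.
1° of latitude spans πR/180 = 111195 m; at latitude φ, 1° of longitude spans that × cos φ = 94487.1 m, so Δλ = -183.94 / 94487.1 × 3600 = -7.008″.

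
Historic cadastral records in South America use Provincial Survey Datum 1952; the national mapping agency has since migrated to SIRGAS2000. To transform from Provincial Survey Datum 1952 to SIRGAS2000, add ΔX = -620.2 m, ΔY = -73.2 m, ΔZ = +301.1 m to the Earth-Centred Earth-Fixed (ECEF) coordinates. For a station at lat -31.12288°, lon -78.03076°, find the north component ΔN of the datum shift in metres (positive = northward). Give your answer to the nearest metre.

ΔN = 228 m

The local north axis is (−sin φ cos λ, −sin φ sin λ, cos φ), giving ΔN = -66.481 + 37.013 + 257.760 = 228.29 m.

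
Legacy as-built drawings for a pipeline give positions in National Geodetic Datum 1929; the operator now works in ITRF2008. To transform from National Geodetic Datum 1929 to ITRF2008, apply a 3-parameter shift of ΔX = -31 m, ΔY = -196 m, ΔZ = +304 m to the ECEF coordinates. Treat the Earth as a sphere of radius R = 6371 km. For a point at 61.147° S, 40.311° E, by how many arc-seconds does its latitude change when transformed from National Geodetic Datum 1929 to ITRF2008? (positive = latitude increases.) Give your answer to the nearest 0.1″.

Δφ = 0.5″

sin φ = -0.875861, cos φ = 0.482564, sin λ = 0.646936, cos λ = 0.762544.
North component: ΔN = −sin φ cos λ·ΔX − sin φ sin λ·ΔY + cos φ·ΔZ = −(-0.875861)(0.762544)(-31) − (-0.875861)(0.646936)(-196) + (0.482564)(304) = 14.94 m.
1° of latitude spans πR/180 = 111195 m, so Δφ = 14.94 / 111195 × 3600 = 0.484″.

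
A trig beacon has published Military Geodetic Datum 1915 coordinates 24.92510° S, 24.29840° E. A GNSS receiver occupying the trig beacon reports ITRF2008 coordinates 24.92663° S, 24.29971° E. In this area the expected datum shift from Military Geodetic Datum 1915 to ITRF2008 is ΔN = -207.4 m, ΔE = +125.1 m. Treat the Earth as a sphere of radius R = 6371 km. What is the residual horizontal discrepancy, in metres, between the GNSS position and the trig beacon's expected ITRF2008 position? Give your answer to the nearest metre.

Observed coordinate differences: Δφ = -0.00153°, Δλ = +0.00131°.
Converting to metres (1° lat = 111195 m, cos φ = 0.906859): observed ΔN = -170.1 m, observed ΔE = 132.1 m.
Subtracting the expected shift leaves a residual of -170.1 − (-207.4) = 37.3 m north and 132.1 − (125.1) = 7.0 m east.
Residual distance = √(37.3² + 7.0²) = 37.9 m.

38 m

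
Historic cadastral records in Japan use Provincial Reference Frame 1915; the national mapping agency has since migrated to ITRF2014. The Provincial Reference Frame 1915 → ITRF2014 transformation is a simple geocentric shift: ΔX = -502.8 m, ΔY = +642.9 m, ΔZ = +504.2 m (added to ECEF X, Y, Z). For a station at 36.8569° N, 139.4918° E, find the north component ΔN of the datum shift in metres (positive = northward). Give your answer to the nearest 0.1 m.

ΔN = -76.4 m

At φ = 36.8569°, λ = 139.4918°: sin φ = 0.599819, cos φ = 0.800136, sin λ = 0.649557, cos λ = -0.760313.
ΔN = −sin φ cos λ·ΔX − sin φ sin λ·ΔY + cos φ·ΔZ = −(0.599819)(-0.760313)(-502.8) − (0.599819)(0.649557)(642.9) + (0.800136)(504.2) = -76.36 m.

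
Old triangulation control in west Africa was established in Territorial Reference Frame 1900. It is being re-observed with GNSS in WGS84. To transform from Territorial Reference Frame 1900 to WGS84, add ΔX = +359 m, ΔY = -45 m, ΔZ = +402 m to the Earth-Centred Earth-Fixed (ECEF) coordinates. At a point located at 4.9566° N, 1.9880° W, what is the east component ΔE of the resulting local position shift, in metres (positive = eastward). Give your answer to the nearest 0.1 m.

The local east axis at (φ, λ) is (−sin λ, cos λ, 0), so ΔE = −sin(-1.9880°)·359 + cos(-1.9880°)·(-45) = -32.52 m.

ΔE = -32.5 m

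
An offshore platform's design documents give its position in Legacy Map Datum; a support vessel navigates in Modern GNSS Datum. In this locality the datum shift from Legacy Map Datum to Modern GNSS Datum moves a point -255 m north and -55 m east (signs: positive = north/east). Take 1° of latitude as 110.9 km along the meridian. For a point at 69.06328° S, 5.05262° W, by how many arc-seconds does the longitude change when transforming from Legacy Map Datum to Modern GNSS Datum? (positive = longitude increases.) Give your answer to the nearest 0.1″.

Δλ = -5.0″

At latitude -69.06328°, cos φ = 0.357337.
1° of longitude at this latitude = 110.9 × cos φ = 39.63 km, so Δλ = -55.0 / 39628.6 = -0.0013879° = -4.996″.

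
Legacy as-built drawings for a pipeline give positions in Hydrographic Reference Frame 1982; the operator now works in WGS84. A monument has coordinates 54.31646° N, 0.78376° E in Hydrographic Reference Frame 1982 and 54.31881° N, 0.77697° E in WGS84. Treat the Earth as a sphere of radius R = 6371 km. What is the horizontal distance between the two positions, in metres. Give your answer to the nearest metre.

512 m

Δφ = 54.31881° − 54.31646° = +0.00235°; Δλ = 0.77697° − 0.78376° = -0.00679°.
1° along a meridian = πR/180 = 111195 m.
ΔN = Δφ × 111195 = 261.3 m; ΔE = Δλ × 111195 × cos(54.31646°) = -0.00679 × 111195 × 0.583308 = -440.4 m.
Distance = √(ΔE² + ΔN²) = √((-440.4)² + 261.3²) = 512.1 m.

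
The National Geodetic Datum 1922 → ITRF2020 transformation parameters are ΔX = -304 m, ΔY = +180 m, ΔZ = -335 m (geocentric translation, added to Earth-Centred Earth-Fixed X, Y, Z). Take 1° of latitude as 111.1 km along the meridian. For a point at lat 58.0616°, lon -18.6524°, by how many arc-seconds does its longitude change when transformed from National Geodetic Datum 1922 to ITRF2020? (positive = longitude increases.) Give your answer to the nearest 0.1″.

sin φ = 0.848617, cos φ = 0.529007, sin λ = -0.319826, cos λ = 0.947476.
East component: ΔE = −sin λ·ΔX + cos λ·ΔY = −(-0.319826)(-304) + (0.947476)(180) = 73.32 m.
1° of latitude spans 111100 m; at latitude φ, 1° of longitude spans that × cos φ = 58772.7 m, so Δλ = 73.32 / 58772.7 × 3600 = 4.491″.

Δλ = 4.5″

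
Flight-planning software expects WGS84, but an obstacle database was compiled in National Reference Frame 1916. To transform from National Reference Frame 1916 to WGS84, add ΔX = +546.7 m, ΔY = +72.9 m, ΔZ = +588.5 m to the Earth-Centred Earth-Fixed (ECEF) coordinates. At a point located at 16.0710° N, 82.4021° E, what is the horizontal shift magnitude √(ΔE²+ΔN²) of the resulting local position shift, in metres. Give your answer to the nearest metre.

748 m

At φ = 16.0710°, λ = 82.4021°: sin φ = 0.276828, cos φ = 0.960919, sin λ = 0.991220, cos λ = 0.132220.
ΔE = −sin λ·ΔX + cos λ·ΔY = −(0.991220)·(546.7) + (0.132220)·(72.9) = -532.26 m.
ΔN = −sin φ cos λ·ΔX − sin φ sin λ·ΔY + cos φ·ΔZ = −(0.276828)(0.132220)(546.7) − (0.276828)(0.991220)(72.9) + (0.960919)(588.5) = 525.49 m.
Horizontal magnitude = √(ΔE² + ΔN²) = √((-532.26)² + 525.49²) = 747.96 m.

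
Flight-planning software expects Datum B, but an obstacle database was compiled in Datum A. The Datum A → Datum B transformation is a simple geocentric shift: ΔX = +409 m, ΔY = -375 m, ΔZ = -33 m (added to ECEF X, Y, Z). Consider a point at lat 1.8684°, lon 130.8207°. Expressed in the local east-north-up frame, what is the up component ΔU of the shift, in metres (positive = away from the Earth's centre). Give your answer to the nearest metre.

The local up (radial) axis is (cos φ cos λ, cos φ sin λ, sin φ), giving ΔU = -267.219 − 283.634 − 1.076 = -551.93 m.

ΔU = -552 m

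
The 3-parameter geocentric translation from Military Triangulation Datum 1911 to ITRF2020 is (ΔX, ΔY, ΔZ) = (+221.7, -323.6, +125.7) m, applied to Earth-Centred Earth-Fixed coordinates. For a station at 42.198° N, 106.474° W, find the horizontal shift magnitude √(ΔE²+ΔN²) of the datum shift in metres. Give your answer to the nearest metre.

313 m

At φ = 42.198°, λ = -106.474°: sin φ = 0.671695, cos φ = 0.740828, sin λ = -0.958949, cos λ = -0.283580.
ΔE = −sin λ·ΔX + cos λ·ΔY = −(-0.958949)·(221.7) + (-0.283580)·(-323.6) = 304.37 m.
ΔN = −sin φ cos λ·ΔX − sin φ sin λ·ΔY + cos φ·ΔZ = −(0.671695)(-0.283580)(221.7) − (0.671695)(-0.958949)(-323.6) + (0.740828)(125.7) = -73.09 m.
Horizontal magnitude = √(ΔE² + ΔN²) = √(304.37² + (-73.09)²) = 313.02 m.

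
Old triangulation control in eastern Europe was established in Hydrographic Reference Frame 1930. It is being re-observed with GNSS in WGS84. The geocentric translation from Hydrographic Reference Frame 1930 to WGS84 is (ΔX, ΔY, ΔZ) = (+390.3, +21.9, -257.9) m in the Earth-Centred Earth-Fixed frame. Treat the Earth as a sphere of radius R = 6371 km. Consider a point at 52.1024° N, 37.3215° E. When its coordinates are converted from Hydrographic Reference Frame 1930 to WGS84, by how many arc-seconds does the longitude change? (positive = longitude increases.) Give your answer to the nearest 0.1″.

Δλ = -11.6″

sin φ = 0.789110, cos φ = 0.614252, sin λ = 0.606287, cos λ = 0.795246.
East component: ΔE = −sin λ·ΔX + cos λ·ΔY = −(0.606287)(390.3) + (0.795246)(21.9) = -219.22 m.
1° of latitude spans πR/180 = 111195 m; at latitude φ, 1° of longitude spans that × cos φ = 68301.7 m, so Δλ = -219.22 / 68301.7 × 3600 = -11.554″.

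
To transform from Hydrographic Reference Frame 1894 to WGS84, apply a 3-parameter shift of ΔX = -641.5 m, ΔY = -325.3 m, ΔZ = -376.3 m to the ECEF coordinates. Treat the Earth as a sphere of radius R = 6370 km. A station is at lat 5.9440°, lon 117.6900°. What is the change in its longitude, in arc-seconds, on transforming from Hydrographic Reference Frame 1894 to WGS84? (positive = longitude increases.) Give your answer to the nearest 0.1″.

sin φ = 0.103556, cos φ = 0.994624, sin λ = 0.885475, cos λ = -0.464688.
East component: ΔE = −sin λ·ΔX + cos λ·ΔY = −(0.885475)(-641.5) + (-0.464688)(-325.3) = 719.19 m.
1° of latitude spans πR/180 = 111177 m; at latitude φ, 1° of longitude spans that × cos φ = 110579.7 m, so Δλ = 719.19 / 110579.7 × 3600 = 23.414″.

Δλ = 23.4″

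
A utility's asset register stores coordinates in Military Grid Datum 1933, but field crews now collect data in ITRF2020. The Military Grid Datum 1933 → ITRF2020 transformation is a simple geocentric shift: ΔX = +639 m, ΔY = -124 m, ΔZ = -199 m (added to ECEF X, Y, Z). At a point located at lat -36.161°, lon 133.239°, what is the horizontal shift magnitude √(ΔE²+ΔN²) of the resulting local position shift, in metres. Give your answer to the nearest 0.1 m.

The local east axis at (φ, λ) is (−sin λ, cos λ, 0), so ΔE = −sin(133.239°)·639 + cos(133.239°)·(-124) = -380.57 m.
The local north axis is (−sin φ cos λ, −sin φ sin λ, cos φ), giving ΔN = -258.293 − 53.302 − 160.665 = -472.26 m.
Horizontal magnitude = √(ΔE² + ΔN²) = √((-380.57)² + (-472.26)²) = 606.52 m.

606.5 m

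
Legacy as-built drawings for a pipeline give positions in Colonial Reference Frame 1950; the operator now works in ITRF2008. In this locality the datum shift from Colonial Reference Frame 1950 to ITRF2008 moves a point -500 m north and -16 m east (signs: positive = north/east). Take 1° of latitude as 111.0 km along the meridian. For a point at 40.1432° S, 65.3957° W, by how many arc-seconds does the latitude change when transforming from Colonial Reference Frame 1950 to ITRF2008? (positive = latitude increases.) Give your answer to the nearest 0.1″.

1° of latitude = 111.0 km, so Δφ = -500.0 / 111000 = -0.0045045° = -16.216″.

Δφ = -16.2″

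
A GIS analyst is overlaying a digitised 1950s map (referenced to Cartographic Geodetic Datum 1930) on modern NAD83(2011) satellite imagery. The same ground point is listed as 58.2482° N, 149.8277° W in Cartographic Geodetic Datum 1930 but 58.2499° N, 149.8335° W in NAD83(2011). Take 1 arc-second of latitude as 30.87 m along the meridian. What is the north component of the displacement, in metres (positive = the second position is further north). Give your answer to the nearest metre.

ΔN = 189 m

Δφ = 58.2499° − 58.2482° = +0.0017°; Δλ = -149.8335° − -149.8277° = -0.0058°.
1° of latitude = 3600 × 30.87 = 111132 m.
ΔN = Δφ × 111132 = 188.9 m; ΔE = Δλ × 111132 × cos(58.2482°) = -0.0058 × 111132 × 0.526241 = -339.2 m.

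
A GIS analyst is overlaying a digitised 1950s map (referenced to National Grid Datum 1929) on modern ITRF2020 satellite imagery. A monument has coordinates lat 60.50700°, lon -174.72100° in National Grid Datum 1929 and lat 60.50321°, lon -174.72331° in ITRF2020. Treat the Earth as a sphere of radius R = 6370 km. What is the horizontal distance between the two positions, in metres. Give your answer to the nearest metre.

440 m

Δφ = 60.50321° − 60.50700° = -0.00379°; Δλ = -174.72331° − -174.72100° = -0.00231°.
1° along a meridian = πR/180 = 111177 m.
ΔN = Δφ × 111177 = -421.4 m; ΔE = Δλ × 111177 × cos(60.50700°) = -0.00231 × 111177 × 0.492317 = -126.4 m.
Distance = √(ΔE² + ΔN²) = √((-126.4)² + (-421.4)²) = 439.9 m.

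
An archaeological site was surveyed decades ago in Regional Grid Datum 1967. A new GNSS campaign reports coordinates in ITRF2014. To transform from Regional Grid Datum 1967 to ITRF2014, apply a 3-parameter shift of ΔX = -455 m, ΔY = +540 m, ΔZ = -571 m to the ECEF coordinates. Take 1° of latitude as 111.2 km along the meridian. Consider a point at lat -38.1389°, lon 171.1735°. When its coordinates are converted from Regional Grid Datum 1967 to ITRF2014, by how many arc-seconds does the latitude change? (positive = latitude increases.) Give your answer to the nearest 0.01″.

Δφ = -3.89″

sin φ = -0.617570, cos φ = 0.786516, sin λ = 0.153443, cos λ = -0.988158.
North component: ΔN = −sin φ cos λ·ΔX − sin φ sin λ·ΔY + cos φ·ΔZ = −(-0.617570)(-0.988158)(-455) − (-0.617570)(0.153443)(540) + (0.786516)(-571) = -120.26 m.
1° of latitude spans 111200 m, so Δφ = -120.26 / 111200 × 3600 = -3.893″.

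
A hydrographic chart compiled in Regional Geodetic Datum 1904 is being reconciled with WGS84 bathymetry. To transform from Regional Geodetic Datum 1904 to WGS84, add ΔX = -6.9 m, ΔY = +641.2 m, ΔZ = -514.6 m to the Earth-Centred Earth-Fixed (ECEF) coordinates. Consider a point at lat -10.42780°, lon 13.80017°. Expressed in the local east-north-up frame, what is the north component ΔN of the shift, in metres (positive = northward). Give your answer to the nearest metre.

ΔN = -480 m

The local north axis is (−sin φ cos λ, −sin φ sin λ, cos φ), giving ΔN = -1.213 + 27.683 − 506.101 = -479.63 m.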